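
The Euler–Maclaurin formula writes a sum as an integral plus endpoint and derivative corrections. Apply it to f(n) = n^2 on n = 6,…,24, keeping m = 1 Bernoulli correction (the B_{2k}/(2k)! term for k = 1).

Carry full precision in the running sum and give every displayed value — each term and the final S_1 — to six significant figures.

S_1 ≈ 4845.00

The integral term ∫_6^24 x^2 dx = 4536.00.
½[f(6) + f(24)] = ½[36.0000 + 576.000] = 306.000.
Integral + boundary = 4842.00.
k=1: B_{2}/(2)! × [f^{(1)}(24) − f^{(1)}(6)] = 1/12 × (48.0000 − 12.0000) = 3.00000.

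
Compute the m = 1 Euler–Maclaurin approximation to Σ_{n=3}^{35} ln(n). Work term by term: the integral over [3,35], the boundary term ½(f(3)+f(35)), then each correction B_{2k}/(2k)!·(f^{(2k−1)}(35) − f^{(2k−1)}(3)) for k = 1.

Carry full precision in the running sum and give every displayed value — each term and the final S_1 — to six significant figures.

The integral term ∫_3^35 ln(x) dx = 89.1413.
Endpoint term: (f(3) + f(35))/2 = (1.09861 + 3.55535)/2 = 2.32698.
So far: 91.4683.
k=1: B_{2}/(2)! × [f^{(1)}(35) − f^{(1)}(3)] = 1/12 × (0.0285714 − 0.333333) = -0.0253968.

S_1 ≈ 91.4429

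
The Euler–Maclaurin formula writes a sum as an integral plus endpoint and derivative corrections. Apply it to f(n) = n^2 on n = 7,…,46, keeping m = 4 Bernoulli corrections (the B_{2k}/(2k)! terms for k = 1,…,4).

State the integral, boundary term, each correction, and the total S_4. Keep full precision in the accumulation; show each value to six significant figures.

S_4 ≈ 33420.0

∫_7^46 x^2 dx evaluates to 32331.0.
½[f(7) + f(46)] = ½[49.0000 + 2116.00] = 1082.50.
Integral + boundary = 33413.5.
k=1: B_{2}/(2)! × [f^{(1)}(46) − f^{(1)}(7)] = 1/12 × (92.0000 − 14.0000) = 6.50000.
After k=1: 33420.0.
k=2: B_{4}/(4)! × [f^{(3)}(46) − f^{(3)}(7)] = −1/720 × (0.00000 − 0.00000) = 0.00000.
After k=2: 33420.0.
k=3: B_{6}/(6)! × [f^{(5)}(46) − f^{(5)}(7)] = 1/30240 × (0.00000 − 0.00000) = 0.00000.
After k=3: 33420.0.
k=4: B_{8}/(8)! × [f^{(7)}(46) − f^{(7)}(7)] = −1/1209600 × (0.00000 − 0.00000) = 0.00000.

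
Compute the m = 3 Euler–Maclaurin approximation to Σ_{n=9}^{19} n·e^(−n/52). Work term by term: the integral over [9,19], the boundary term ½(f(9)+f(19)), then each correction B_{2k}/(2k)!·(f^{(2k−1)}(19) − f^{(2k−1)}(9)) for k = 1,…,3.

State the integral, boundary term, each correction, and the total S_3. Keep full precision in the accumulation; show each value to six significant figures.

S_3 ≈ 116.251

The integral term ∫_9^19 x·e^(−x/52) dx = 105.895.
Boundary: ½(f(9) + f(19)) = ½(7.56966 + 13.1847) = 10.3772.
Integral + boundary = 116.272.
Order-1 term: 1/12 · (0.440378 − 0.695503) = -0.0212603.
Partial sum through k=1: 116.251.
Order-2 term: −1/720 · (0.000676123 − 0.000879308) = 2.82201e-07.
Partial sum through k=2: 116.251.
Order-3 term: 1/30240 · (4.39861e-07 − 5.55253e-07) = -3.81585e-12.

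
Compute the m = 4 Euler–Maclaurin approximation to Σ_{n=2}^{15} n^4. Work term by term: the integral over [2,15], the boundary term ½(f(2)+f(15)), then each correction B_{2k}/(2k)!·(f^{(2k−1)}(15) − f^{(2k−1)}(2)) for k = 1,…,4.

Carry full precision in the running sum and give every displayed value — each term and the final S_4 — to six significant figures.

Integral: ∫_2^15 x^4 dx = 151869.
Endpoint term: (f(2) + f(15))/2 = (16.0000 + 50625.0)/2 = 25320.5.
Integral + boundary = 177189.
Order-1 term: 1/12 · (13500.0 − 32.0000) = 1122.33.
Partial sum through k=1: 178311.
Order-2 term: −1/720 · (360.000 − 48.0000) = -0.433333.
Partial sum through k=2: 178311.
Order-3 term: 1/30240 · (0.00000 − 0.00000) = 0.00000.
Partial sum through k=3: 178311.
Order-4 term: −1/1209600 · (0.00000 − 0.00000) = 0.00000.

S_4 ≈ 178311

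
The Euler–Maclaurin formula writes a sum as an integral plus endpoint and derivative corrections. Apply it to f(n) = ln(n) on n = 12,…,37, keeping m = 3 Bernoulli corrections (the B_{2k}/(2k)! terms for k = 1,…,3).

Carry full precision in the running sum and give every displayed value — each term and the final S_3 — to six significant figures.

S_3 ≈ 81.8283

The integral term ∫_12^37 ln(x) dx = 78.7851.
½[f(12) + f(37)] = ½[2.48491 + 3.61092] = 3.04791.
So far: 81.8330.
Order-1 term: 1/12 · (0.0270270 − 0.0833333) = -0.00469219.
After k=1: 81.8283.
Order-2 term: −1/720 · (3.94843e-05 − 0.00115741) = 1.55267e-06.
After k=2: 81.8283.
Order-3 term: 1/30240 · (3.46101e-07 − 9.64506e-05) = -3.17806e-09.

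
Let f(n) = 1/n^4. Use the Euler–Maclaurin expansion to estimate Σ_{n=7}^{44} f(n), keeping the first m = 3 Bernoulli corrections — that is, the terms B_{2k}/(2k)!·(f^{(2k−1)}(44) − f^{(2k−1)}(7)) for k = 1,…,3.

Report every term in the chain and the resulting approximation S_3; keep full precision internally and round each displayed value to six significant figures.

S_3 ≈ 0.00119592

Integral: ∫_7^44 1/x^4 dx = 0.000967904.
½[f(7) + f(44)] = ½[0.000416493 + 2.66802e-07] = 0.000208380.
Integral + boundary = 0.00117628.
k=1: B_{2}/(2)! × [f^{(1)}(44) − f^{(1)}(7)] = 1/12 × (-2.42547e-08 − (-0.000237996)) = 1.98310e-05.
Running total after k=1: 0.00119612.
k=2: B_{4}/(4)! × [f^{(3)}(44) − f^{(3)}(7)] = −1/720 × (-3.75848e-10 − (-0.000145712)) = -2.02377e-07.
Running total after k=2: 0.00119591.
k=3: B_{6}/(6)! × [f^{(5)}(44) − f^{(5)}(7)] = 1/30240 × (-1.08716e-11 − (-0.000166528)) = 5.50687e-09.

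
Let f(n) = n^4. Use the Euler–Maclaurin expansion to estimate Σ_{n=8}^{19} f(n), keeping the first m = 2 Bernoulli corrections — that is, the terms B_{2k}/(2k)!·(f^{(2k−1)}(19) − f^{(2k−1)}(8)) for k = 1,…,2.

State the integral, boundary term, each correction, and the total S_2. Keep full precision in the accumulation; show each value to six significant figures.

S_2 ≈ 557990

∫_8^19 x^4 dx evaluates to 488666.
Boundary: ½(f(8) + f(19)) = ½(4096.00 + 130321) = 67208.5.
Integral + boundary = 555875.
Order-1 term: 1/12 · (27436.0 − 2048.00) = 2115.67.
Partial sum through k=1: 557990.
Order-2 term: −1/720 · (456.000 − 192.000) = -0.366667.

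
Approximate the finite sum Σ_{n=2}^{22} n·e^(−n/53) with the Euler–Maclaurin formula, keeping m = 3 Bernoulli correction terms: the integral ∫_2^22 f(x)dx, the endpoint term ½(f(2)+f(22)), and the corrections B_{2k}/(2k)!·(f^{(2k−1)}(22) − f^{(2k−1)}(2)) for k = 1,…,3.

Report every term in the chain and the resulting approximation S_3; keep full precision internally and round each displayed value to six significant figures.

Integral: ∫_2^22 x·e^(−x/53) dx = 182.445.
Boundary: ½(f(2) + f(22)) = ½(1.92593 + 14.5261) = 8.22603.
Running total after boundary: 190.671.
k=1: B_{2}/(2)! × [f^{(1)}(22) − f^{(1)}(2)] = 1/12 × (0.386200 − 0.926629) = -0.0450357.
Running total after k=1: 190.626.
k=2: B_{4}/(4)! × [f^{(3)}(22) − f^{(3)}(2)] = −1/720 × (0.000607603 − 0.00101551) = 5.66536e-07.
Running total after k=2: 190.626.
k=3: B_{6}/(6)! × [f^{(5)}(22) − f^{(5)}(2)] = 1/30240 × (3.83666e-07 − 6.05603e-07) = -7.33917e-12.

S_3 ≈ 190.626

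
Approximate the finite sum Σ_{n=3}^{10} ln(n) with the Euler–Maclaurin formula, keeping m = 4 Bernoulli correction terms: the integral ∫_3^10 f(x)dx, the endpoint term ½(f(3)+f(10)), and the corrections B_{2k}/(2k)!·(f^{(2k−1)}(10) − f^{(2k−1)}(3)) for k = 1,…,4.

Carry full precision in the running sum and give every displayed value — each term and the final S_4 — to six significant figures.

∫_3^10 ln(x) dx evaluates to 12.7300.
Endpoint term: (f(3) + f(10))/2 = (1.09861 + 2.30259)/2 = 1.70060.
Running total after boundary: 14.4306.
Order-1 term: 1/12 · (0.100000 − 0.333333) = -0.0194444.
Running total after k=1: 14.4112.
Order-2 term: −1/720 · (0.00200000 − 0.0740741) = 0.000100103.
Running total after k=2: 14.4113.
Order-3 term: 1/30240 · (0.000240000 − 0.0987654) = -3.25812e-06.
Running total after k=3: 14.4113.
Order-4 term: −1/1209600 · (7.20000e-05 − 0.329218) = 2.72112e-07.

S_4 ≈ 14.4113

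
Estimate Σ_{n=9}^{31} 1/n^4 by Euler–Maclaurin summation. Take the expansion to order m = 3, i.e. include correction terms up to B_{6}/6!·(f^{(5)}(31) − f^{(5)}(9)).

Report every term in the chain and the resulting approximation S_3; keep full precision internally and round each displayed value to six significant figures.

S_3 ≈ 0.000528407

∫_9^31 1/x^4 dx evaluates to 0.000446058.
½[f(9) + f(31)] = ½[0.000152416 + 1.08281e-06] = 7.67493e-05.
Running total after boundary: 0.000522808.
k=1: B_{2}/(2)! × [f^{(1)}(31) − f^{(1)}(9)] = 1/12 × (-1.39718e-07 − (-6.77404e-05)) = 5.63339e-06.
After k=1: 0.000528441.
k=2: B_{4}/(4)! × [f^{(3)}(31) − f^{(3)}(9)] = −1/720 × (-4.36164e-09 − (-2.50890e-05)) = -3.48398e-08.
After k=2: 0.000528406.
k=3: B_{6}/(6)! × [f^{(5)}(31) − f^{(5)}(9)] = 1/30240 × (-2.54164e-10 − (-1.73455e-05)) = 5.73586e-10.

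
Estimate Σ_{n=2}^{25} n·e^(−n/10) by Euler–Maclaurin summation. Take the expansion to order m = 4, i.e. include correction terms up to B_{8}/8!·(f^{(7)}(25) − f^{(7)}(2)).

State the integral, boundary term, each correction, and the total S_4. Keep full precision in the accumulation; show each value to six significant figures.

The integral term ∫_2^25 x·e^(−x/10) dx = 69.5179.
Boundary: ½(f(2) + f(25)) = ½(1.63746 + 2.05212) = 1.84479.
So far: 71.3627.
k=1: B_{2}/(2)! × [f^{(1)}(25) − f^{(1)}(2)] = 1/12 × (-0.123127 − 0.654985) = -0.0648427.
After k=1: 71.2979.
k=2: B_{4}/(4)! × [f^{(3)}(25) − f^{(3)}(2)] = −1/720 × (0.000410425 − 0.0229245) = 3.12695e-05.
After k=2: 71.2979.
k=3: B_{6}/(6)! × [f^{(5)}(25) − f^{(5)}(2)] = 1/30240 × (2.05212e-05 − 0.000392991) = -1.23171e-08.
After k=3: 71.2979.
k=4: B_{8}/(8)! × [f^{(7)}(25) − f^{(7)}(2)] = −1/1209600 × (3.69382e-07 − 5.56737e-06) = 4.29728e-12.

S_4 ≈ 71.2979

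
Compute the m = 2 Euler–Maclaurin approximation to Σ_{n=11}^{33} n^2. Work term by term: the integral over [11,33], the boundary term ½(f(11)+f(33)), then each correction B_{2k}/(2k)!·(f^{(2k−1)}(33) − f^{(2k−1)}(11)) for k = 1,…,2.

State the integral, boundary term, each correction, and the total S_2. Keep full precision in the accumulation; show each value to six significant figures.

S_2 ≈ 12144.0

∫_11^33 x^2 dx evaluates to 11535.3.
½[f(11) + f(33)] = ½[121.000 + 1089.00] = 605.000.
So far: 12140.3.
Correction k=1: B_{2}/2! · (f^{(1)}(33) − f^{(1)}(11)) = 1/12 · (66.0000 − 22.0000) = 3.66667.
Partial sum through k=1: 12144.0.
Correction k=2: B_{4}/4! · (f^{(3)}(33) − f^{(3)}(11)) = −1/720 · (0.00000 − 0.00000) = 0.00000.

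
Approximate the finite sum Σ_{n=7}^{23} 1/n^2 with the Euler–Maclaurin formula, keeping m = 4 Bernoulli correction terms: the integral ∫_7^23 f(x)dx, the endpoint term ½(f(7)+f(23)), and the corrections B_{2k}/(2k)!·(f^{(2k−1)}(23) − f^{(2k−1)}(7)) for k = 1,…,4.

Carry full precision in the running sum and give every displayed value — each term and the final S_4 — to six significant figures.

S_4 ≈ 0.110998

∫_7^23 1/x^2 dx evaluates to 0.0993789.
½[f(7) + f(23)] = ½[0.0204082 + 0.00189036] = 0.0111493.
Running total after boundary: 0.110528.
Order-1 term: 1/12 · (-0.000164379 − (-0.00583090)) = 0.000472210.
Partial sum through k=1: 0.111000.
Order-2 term: −1/720 · (-3.72883e-06 − (-0.00142798)) = -1.97812e-06.
Partial sum through k=2: 0.110998.
Order-3 term: 1/30240 · (-2.11465e-07 − (-0.000874271)) = 2.89041e-08.
Partial sum through k=3: 0.110998.
Order-4 term: −1/1209600 · (-2.23857e-08 − (-0.000999167)) = -8.26013e-10.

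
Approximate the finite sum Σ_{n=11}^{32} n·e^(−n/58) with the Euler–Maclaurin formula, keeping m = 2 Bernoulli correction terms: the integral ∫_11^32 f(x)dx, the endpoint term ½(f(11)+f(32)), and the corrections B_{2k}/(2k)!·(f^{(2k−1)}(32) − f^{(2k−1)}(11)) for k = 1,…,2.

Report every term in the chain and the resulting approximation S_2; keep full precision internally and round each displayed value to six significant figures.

Integral: ∫_11^32 x·e^(−x/58) dx = 304.142.
Boundary: ½(f(11) + f(32)) = ½(9.09969 + 18.4306) = 13.7651.
Integral + boundary = 317.907.
Order-1 term: 1/12 · (0.258187 − 0.670353) = -0.0343472.
After k=1: 317.873.
Order-2 term: −1/720 · (0.000419173 − 0.000691094) = 3.77668e-07.

S_2 ≈ 317.873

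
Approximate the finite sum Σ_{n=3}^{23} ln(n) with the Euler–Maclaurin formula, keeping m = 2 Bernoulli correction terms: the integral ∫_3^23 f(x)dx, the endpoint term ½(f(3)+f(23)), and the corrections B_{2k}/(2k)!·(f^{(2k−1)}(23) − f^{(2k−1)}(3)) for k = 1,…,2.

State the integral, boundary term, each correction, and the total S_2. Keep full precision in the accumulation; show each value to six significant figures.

Integral: ∫_3^23 ln(x) dx = 48.8205.
Endpoint term: (f(3) + f(23))/2 = (1.09861 + 3.13549)/2 = 2.11705.
So far: 50.9376.
Order-1 term: 1/12 · (0.0434783 − 0.333333) = -0.0241546.
Running total after k=1: 50.9134.
Order-2 term: −1/720 · (0.000164379 − 0.0740741) = 0.000102652.

S_2 ≈ 50.9135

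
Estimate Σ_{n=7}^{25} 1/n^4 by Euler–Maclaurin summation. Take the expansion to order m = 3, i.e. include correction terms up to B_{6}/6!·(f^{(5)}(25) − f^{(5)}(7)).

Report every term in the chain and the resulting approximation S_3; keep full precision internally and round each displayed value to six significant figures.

S_3 ≈ 0.00117961

The integral term ∫_7^25 1/x^4 dx = 0.000950484.
Endpoint term: (f(7) + f(25))/2 = (0.000416493 + 2.56000e-06)/2 = 0.000209527.
Integral + boundary = 0.00116001.
Order-1 term: 1/12 · (-4.09600e-07 − (-0.000237996)) = 1.97989e-05.
Partial sum through k=1: 0.00117981.
Order-2 term: −1/720 · (-1.96608e-08 − (-0.000145712)) = -2.02350e-07.
Partial sum through k=2: 0.00117961.
Order-3 term: 1/30240 · (-1.76161e-09 − (-0.000166528)) = 5.50682e-09.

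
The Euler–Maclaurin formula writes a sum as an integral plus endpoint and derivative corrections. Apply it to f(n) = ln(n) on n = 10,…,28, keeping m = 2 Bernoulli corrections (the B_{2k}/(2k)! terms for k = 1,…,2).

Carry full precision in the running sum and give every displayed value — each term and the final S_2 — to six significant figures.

Integral: ∫_10^28 ln(x) dx = 52.2759.
Boundary: ½(f(10) + f(28)) = ½(2.30259 + 3.33220) = 2.81739.
Running total after boundary: 55.0933.
Order-1 term: 1/12 · (0.0357143 − 0.100000) = -0.00535714.
Partial sum through k=1: 55.0879.
Order-2 term: −1/720 · (9.11079e-05 − 0.00200000) = 2.65124e-06.

S_2 ≈ 55.0879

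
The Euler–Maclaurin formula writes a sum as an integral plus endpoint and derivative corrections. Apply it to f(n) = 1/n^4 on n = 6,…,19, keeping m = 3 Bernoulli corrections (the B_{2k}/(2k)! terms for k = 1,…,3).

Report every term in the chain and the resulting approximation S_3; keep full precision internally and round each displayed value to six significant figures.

S_3 ≈ 0.00192641

∫_6^19 1/x^4 dx evaluates to 0.00149461.
½[f(6) + f(19)] = ½[0.000771605 + 7.67336e-06] = 0.000389639.
Integral + boundary = 0.00188425.
k=1: B_{2}/(2)! × [f^{(1)}(19) − f^{(1)}(6)] = 1/12 × (-1.61544e-06 − (-0.000514403)) = 4.27323e-05.
Partial sum through k=1: 0.00192698.
k=2: B_{4}/(4)! × [f^{(3)}(19) − f^{(3)}(6)] = −1/720 × (-1.34247e-07 − (-0.000428669)) = -5.95188e-07.
Partial sum through k=2: 0.00192639.
k=3: B_{6}/(6)! × [f^{(5)}(19) − f^{(5)}(6)] = 1/30240 × (-2.08251e-08 − (-0.000666819)) = 2.20502e-08.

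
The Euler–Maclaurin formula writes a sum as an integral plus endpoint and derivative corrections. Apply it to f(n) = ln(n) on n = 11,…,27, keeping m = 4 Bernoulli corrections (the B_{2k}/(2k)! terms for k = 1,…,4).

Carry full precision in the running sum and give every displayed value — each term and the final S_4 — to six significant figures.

∫_11^27 ln(x) dx evaluates to 46.6107.
Boundary: ½(f(11) + f(27)) = ½(2.39790 + 3.29584) = 2.84687.
Integral + boundary = 49.4576.
Order-1 term: 1/12 · (0.0370370 − 0.0909091) = -0.00448934.
After k=1: 49.4531.
Order-2 term: −1/720 · (0.000101611 − 0.00150263) = 1.94586e-06.
After k=2: 49.4531.
Order-3 term: 1/30240 · (1.67260e-06 − 0.000149021) = -4.87264e-09.
After k=3: 49.4531.
Order-4 term: −1/1209600 · (6.88313e-08 − 3.69474e-05) = 3.04882e-11.

S_4 ≈ 49.4531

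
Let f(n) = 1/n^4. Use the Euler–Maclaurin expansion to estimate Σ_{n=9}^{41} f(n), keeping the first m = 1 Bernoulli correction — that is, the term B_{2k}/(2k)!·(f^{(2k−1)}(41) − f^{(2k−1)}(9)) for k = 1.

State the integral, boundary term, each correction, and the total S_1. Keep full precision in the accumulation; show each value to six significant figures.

S_1 ≈ 0.000534438

The integral term ∫_9^41 1/x^4 dx = 0.000452411.
½[f(9) + f(41)] = ½[0.000152416 + 3.53887e-07] = 7.63848e-05.
Running total after boundary: 0.000528796.
k=1: B_{2}/(2)! × [f^{(1)}(41) − f^{(1)}(9)] = 1/12 × (-3.45256e-08 − (-6.77404e-05)) = 5.64215e-06.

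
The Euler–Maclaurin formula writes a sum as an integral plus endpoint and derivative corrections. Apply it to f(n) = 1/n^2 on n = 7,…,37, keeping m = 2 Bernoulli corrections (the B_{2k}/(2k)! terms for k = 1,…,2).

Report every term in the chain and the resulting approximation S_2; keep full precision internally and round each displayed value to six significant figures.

∫_7^37 1/x^2 dx evaluates to 0.115830.
½[f(7) + f(37)] = ½[0.0204082 + 0.000730460] = 0.0105693.
So far: 0.126399.
Order-1 term: 1/12 · (-3.94843e-05 − (-0.00583090)) = 0.000482618.
Running total after k=1: 0.126882.
Order-2 term: −1/720 · (-3.46101e-07 − (-0.00142798)) = -1.98282e-06.

S_2 ≈ 0.126880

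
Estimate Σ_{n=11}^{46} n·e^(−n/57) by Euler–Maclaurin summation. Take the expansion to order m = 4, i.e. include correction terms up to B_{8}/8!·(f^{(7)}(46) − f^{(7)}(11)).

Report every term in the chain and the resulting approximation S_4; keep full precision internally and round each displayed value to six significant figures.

The integral term ∫_11^46 x·e^(−x/57) dx = 576.185.
½[f(11) + f(46)] = ½[9.06946 + 20.5246] = 14.7970.
Running total after boundary: 590.982.
Correction k=1: B_{2}/2! · (f^{(1)}(46) − f^{(1)}(11)) = 1/12 · (0.0861062 − 0.665383) = -0.0482731.
Running total after k=1: 590.934.
Correction k=2: B_{4}/4! · (f^{(3)}(46) − f^{(3)}(11)) = −1/720 · (0.000301163 − 0.000712335) = 5.71071e-07.
Running total after k=2: 590.934.
Correction k=3: B_{6}/6! · (f^{(5)}(46) − f^{(5)}(11)) = 1/30240 · (1.77231e-07 − 3.75461e-07) = -6.55522e-12.
Running total after k=3: 590.934.
Correction k=4: B_{8}/8! · (f^{(7)}(46) − f^{(7)}(11)) = −1/1209600 · (8.05689e-11 − 1.63643e-10) = 6.86787e-17.

S_4 ≈ 590.934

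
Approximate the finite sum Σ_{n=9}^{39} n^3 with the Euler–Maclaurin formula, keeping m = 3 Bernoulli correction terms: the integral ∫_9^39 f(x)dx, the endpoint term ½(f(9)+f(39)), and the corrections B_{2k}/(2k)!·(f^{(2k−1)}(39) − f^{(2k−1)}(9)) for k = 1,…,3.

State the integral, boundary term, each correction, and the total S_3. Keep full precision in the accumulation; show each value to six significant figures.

∫_9^39 x^3 dx evaluates to 576720.
Endpoint term: (f(9) + f(39))/2 = (729.000 + 59319.0)/2 = 30024.0.
Running total after boundary: 606744.
Order-1 term: 1/12 · (4563.00 − 243.000) = 360.000.
Running total after k=1: 607104.
Order-2 term: −1/720 · (6.00000 − 6.00000) = 0.00000.
Running total after k=2: 607104.
Order-3 term: 1/30240 · (0.00000 − 0.00000) = 0.00000.

S_3 ≈ 607104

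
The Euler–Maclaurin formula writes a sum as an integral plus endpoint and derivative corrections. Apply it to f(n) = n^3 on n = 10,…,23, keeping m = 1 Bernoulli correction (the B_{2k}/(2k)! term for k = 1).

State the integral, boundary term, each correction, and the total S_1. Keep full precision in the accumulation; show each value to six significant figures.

∫_10^23 x^3 dx evaluates to 67460.2.
Endpoint term: (f(10) + f(23))/2 = (1000.00 + 12167.0)/2 = 6583.50.
Integral + boundary = 74043.8.
Correction k=1: B_{2}/2! · (f^{(1)}(23) − f^{(1)}(10)) = 1/12 · (1587.00 − 300.000) = 107.250.

S_1 ≈ 74151.0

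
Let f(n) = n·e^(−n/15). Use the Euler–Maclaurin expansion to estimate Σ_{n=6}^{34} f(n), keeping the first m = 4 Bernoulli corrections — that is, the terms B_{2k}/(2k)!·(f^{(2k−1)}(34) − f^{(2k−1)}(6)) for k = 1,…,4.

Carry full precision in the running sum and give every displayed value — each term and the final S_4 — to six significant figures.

S_4 ≈ 138.692

∫_6^34 x·e^(−x/15) dx evaluates to 134.963.
Endpoint term: (f(6) + f(34))/2 = (4.02192 + 3.52434)/2 = 3.77313.
So far: 138.736.
k=1: B_{2}/(2)! × [f^{(1)}(34) − f^{(1)}(6)] = 1/12 × (-0.131299 − 0.402192) = -0.0444576.
After k=1: 138.691.
k=2: B_{4}/(4)! × [f^{(3)}(34) − f^{(3)}(6)] = −1/720 × (0.000337845 − 0.00774592) = 1.02890e-05.
After k=2: 138.692.
k=3: B_{6}/(6)! × [f^{(5)}(34) − f^{(5)}(6)] = 1/30240 × (5.59663e-06 − 6.09081e-05) = -1.82908e-09.
After k=3: 138.692.
k=4: B_{8}/(8)! × [f^{(7)}(34) − f^{(7)}(6)] = −1/1209600 × (4.30743e-08 − 3.88399e-07) = 2.85487e-13.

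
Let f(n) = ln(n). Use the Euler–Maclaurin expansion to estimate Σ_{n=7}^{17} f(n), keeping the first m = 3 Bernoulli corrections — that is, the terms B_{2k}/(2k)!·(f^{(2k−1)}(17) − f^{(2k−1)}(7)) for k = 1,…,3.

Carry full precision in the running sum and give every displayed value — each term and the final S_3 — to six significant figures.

S_3 ≈ 26.9258

∫_7^17 ln(x) dx evaluates to 24.5433.
½[f(7) + f(17)] = ½[1.94591 + 2.83321] = 2.38956.
Running total after boundary: 26.9328.
Order-1 term: 1/12 · (0.0588235 − 0.142857) = -0.00700280.
Running total after k=1: 26.9258.
Order-2 term: −1/720 · (0.000407083 − 0.00583090) = 7.53308e-06.
Running total after k=2: 26.9258.
Order-3 term: 1/30240 · (1.69031e-05 − 0.00142798) = -4.66625e-08.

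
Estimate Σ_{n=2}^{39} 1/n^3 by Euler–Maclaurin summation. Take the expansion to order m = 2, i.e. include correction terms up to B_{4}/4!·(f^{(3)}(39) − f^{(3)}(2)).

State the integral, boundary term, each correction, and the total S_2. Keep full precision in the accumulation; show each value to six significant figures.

∫_2^39 1/x^3 dx evaluates to 0.124671.
Endpoint term: (f(2) + f(39))/2 = (0.125000 + 1.68580e-05)/2 = 0.0625084.
Running total after boundary: 0.187180.
k=1: B_{2}/(2)! × [f^{(1)}(39) − f^{(1)}(2)] = 1/12 × (-1.29677e-06 − (-0.187500)) = 0.0156249.
Running total after k=1: 0.202805.
k=2: B_{4}/(4)! × [f^{(3)}(39) − f^{(3)}(2)] = −1/720 × (-1.70515e-08 − (-0.937500)) = -0.00130208.

S_2 ≈ 0.201503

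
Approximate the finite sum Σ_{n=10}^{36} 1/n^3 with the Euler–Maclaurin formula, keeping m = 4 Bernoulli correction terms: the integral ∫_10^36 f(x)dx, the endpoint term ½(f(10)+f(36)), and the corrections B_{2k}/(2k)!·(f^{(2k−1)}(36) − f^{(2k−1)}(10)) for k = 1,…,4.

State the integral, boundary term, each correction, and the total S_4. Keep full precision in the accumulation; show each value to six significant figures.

S_4 ≈ 0.00514968

Integral: ∫_10^36 1/x^3 dx = 0.00461420.
Boundary: ½(f(10) + f(36)) = ½(0.00100000 + 2.14335e-05) = 0.000510717.
So far: 0.00512491.
Correction k=1: B_{2}/2! · (f^{(1)}(36) − f^{(1)}(10)) = 1/12 · (-1.78612e-06 − (-0.000300000)) = 2.48512e-05.
Partial sum through k=1: 0.00514977.
Correction k=2: B_{4}/4! · (f^{(3)}(36) − f^{(3)}(10)) = −1/720 · (-2.75636e-08 − (-6.00000e-05)) = -8.32951e-08.
Partial sum through k=2: 0.00514968.
Correction k=3: B_{6}/6! · (f^{(5)}(36) − f^{(5)}(10)) = 1/30240 · (-8.93265e-10 − (-2.52000e-05)) = 8.33304e-10.
Partial sum through k=3: 0.00514968.
Correction k=4: B_{8}/8! · (f^{(7)}(36) − f^{(7)}(10)) = −1/1209600 · (-4.96259e-11 − (-1.81440e-05)) = -1.50000e-11.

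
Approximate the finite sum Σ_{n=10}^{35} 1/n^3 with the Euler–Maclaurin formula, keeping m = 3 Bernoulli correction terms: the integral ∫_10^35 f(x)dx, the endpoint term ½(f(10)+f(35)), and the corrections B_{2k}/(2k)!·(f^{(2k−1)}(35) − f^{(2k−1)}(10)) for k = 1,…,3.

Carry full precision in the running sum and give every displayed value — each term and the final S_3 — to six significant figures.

S_3 ≈ 0.00512825

∫_10^35 1/x^3 dx evaluates to 0.00459184.
½[f(10) + f(35)] = ½[0.00100000 + 2.33236e-05] = 0.000511662.
Integral + boundary = 0.00510350.
k=1: B_{2}/(2)! × [f^{(1)}(35) − f^{(1)}(10)] = 1/12 × (-1.99917e-06 − (-0.000300000)) = 2.48334e-05.
After k=1: 0.00512833.
k=2: B_{4}/(4)! × [f^{(3)}(35) − f^{(3)}(10)] = −1/720 × (-3.26395e-08 − (-6.00000e-05)) = -8.32880e-08.
After k=2: 0.00512825.
k=3: B_{6}/(6)! × [f^{(5)}(35) − f^{(5)}(10)] = 1/30240 × (-1.11907e-09 − (-2.52000e-05)) = 8.33296e-10.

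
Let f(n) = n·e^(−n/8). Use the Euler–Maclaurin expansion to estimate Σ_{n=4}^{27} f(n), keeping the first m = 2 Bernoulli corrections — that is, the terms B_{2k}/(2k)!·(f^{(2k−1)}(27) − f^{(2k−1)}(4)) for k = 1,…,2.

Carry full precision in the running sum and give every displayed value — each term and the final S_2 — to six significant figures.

S_2 ≈ 50.2889

∫_4^27 x·e^(−x/8) dx evaluates to 48.6459.
Endpoint term: (f(4) + f(27))/2 = (2.42612 + 0.923889)/2 = 1.67501.
Running total after boundary: 50.3209.
Order-1 term: 1/12 · (-0.0812680 − 0.303265) = -0.0320444.
Running total after k=1: 50.2888.
Order-2 term: −1/720 · (-0.000200497 − 0.0236926) = 3.31849e-05.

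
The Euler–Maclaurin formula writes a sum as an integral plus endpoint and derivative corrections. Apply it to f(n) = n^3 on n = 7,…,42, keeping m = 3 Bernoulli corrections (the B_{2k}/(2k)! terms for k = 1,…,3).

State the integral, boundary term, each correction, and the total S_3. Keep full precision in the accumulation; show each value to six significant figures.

S_3 ≈ 814968

The integral term ∫_7^42 x^3 dx = 777324.
Endpoint term: (f(7) + f(42))/2 = (343.000 + 74088.0)/2 = 37215.5.
So far: 814539.
Order-1 term: 1/12 · (5292.00 − 147.000) = 428.750.
After k=1: 814968.
Order-2 term: −1/720 · (6.00000 − 6.00000) = 0.00000.
After k=2: 814968.
Order-3 term: 1/30240 · (0.00000 − 0.00000) = 0.00000.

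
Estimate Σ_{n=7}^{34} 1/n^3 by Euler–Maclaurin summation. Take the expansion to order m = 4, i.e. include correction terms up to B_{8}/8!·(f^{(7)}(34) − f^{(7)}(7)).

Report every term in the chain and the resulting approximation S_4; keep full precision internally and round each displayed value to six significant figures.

The integral term ∫_7^34 1/x^3 dx = 0.00977156.
Endpoint term: (f(7) + f(34))/2 = (0.00291545 + 2.54427e-05)/2 = 0.00147045.
Integral + boundary = 0.0112420.
Order-1 term: 1/12 · (-2.24494e-06 − (-0.00124948)) = 0.000103936.
After k=1: 0.0113459.
Order-2 term: −1/720 · (-3.88399e-08 − (-0.000509992)) = -7.08268e-07.
After k=2: 0.0113452.
Order-3 term: 1/30240 · (-1.41114e-09 − (-0.000437136)) = 1.44555e-08.
After k=3: 0.0113452.
Order-4 term: −1/1209600 · (-8.78909e-11 − (-0.000642322)) = -5.31020e-10.

S_4 ≈ 0.0113452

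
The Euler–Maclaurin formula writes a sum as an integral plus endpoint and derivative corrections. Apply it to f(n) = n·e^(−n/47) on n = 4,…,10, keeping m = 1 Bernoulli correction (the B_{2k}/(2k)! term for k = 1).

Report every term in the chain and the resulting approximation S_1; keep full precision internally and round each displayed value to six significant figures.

S_1 ≈ 41.7442

∫_4^10 x·e^(−x/47) dx evaluates to 35.8827.
Boundary: ½(f(4) + f(10)) = ½(3.67366 + 8.08345) = 5.87856.
So far: 41.7612.
Order-1 term: 1/12 · (0.636357 − 0.840252) = -0.0169912.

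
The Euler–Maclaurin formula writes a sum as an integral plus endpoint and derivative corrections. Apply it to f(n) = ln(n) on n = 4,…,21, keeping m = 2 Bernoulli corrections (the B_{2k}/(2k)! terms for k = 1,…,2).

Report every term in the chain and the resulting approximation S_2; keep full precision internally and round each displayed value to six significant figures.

∫_4^21 ln(x) dx evaluates to 41.3898.
½[f(4) + f(21)] = ½[1.38629 + 3.04452] = 2.21541.
Integral + boundary = 43.6052.
Correction k=1: B_{2}/2! · (f^{(1)}(21) − f^{(1)}(4)) = 1/12 · (0.0476190 − 0.250000) = -0.0168651.
Partial sum through k=1: 43.5883.
Correction k=2: B_{4}/4! · (f^{(3)}(21) − f^{(3)}(4)) = −1/720 · (0.000215959 − 0.0312500) = 4.31028e-05.

S_2 ≈ 43.5884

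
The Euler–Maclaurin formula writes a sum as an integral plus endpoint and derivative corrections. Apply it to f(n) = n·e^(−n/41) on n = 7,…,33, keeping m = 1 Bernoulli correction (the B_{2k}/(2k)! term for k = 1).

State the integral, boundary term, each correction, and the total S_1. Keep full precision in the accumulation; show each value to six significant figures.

Integral: ∫_7^33 x·e^(−x/41) dx = 302.488.
Endpoint term: (f(7) + f(33))/2 = (5.90133 + 14.7557)/2 = 10.3285.
So far: 312.816.
k=1: B_{2}/(2)! × [f^{(1)}(33) − f^{(1)}(7)] = 1/12 × (0.0872473 − 0.699113) = -0.0509888.

S_1 ≈ 312.765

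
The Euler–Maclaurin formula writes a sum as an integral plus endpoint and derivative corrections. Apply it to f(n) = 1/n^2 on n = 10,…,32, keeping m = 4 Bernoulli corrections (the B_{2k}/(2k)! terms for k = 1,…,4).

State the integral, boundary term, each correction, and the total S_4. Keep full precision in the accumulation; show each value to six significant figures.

S_4 ≈ 0.0743995

The integral term ∫_10^32 1/x^2 dx = 0.0687500.
½[f(10) + f(32)] = ½[0.0100000 + 0.000976562] = 0.00548828.
Running total after boundary: 0.0742383.
Order-1 term: 1/12 · (-6.10352e-05 − (-0.00200000)) = 0.000161580.
Partial sum through k=1: 0.0743999.
Order-2 term: −1/720 · (-7.15256e-07 − (-0.000240000)) = -3.32340e-07.
Partial sum through k=2: 0.0743995.
Order-3 term: 1/30240 · (-2.09548e-08 − (-7.20000e-05)) = 2.38026e-09.
Partial sum through k=3: 0.0743995.
Order-4 term: −1/1209600 · (-1.14596e-09 − (-4.03200e-05)) = -3.33324e-11.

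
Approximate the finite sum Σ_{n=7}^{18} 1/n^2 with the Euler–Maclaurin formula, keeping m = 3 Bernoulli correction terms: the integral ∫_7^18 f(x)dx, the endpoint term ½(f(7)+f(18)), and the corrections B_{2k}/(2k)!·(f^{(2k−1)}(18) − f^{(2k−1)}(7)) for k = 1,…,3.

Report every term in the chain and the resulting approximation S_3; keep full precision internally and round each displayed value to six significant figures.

S_3 ≈ 0.0995043

Integral: ∫_7^18 1/x^2 dx = 0.0873016.
Endpoint term: (f(7) + f(18))/2 = (0.0204082 + 0.00308642)/2 = 0.0117473.
So far: 0.0990489.
Order-1 term: 1/12 · (-0.000342936 − (-0.00583090)) = 0.000457331.
After k=1: 0.0995062.
Order-2 term: −1/720 · (-1.27013e-05 − (-0.00142798)) = -1.96566e-06.
After k=2: 0.0995042.
Order-3 term: 1/30240 · (-1.17605e-06 − (-0.000874271)) = 2.88722e-08.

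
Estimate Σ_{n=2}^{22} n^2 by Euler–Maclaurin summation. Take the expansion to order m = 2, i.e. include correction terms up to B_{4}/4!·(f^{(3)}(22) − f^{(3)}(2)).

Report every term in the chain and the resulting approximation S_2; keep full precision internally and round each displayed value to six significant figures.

S_2 ≈ 3794.00

The integral term ∫_2^22 x^2 dx = 3546.67.
Boundary: ½(f(2) + f(22)) = ½(4.00000 + 484.000) = 244.000.
Integral + boundary = 3790.67.
k=1: B_{2}/(2)! × [f^{(1)}(22) − f^{(1)}(2)] = 1/12 × (44.0000 − 4.00000) = 3.33333.
Partial sum through k=1: 3794.00.
k=2: B_{4}/(4)! × [f^{(3)}(22) − f^{(3)}(2)] = −1/720 × (0.00000 − 0.00000) = 0.00000.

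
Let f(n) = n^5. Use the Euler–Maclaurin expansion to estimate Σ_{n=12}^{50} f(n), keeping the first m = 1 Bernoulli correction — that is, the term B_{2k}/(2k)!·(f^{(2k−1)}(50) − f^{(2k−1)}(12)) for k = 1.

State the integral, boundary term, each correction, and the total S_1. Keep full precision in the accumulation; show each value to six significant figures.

Integral: ∫_12^50 x^5 dx = 2.60367e+09.
Endpoint term: (f(12) + f(50))/2 = (248832 + 3.12500e+08)/2 = 1.56374e+08.
So far: 2.76004e+09.
Correction k=1: B_{2}/2! · (f^{(1)}(50) − f^{(1)}(12)) = 1/12 · (3.12500e+07 − 103680) = 2.59553e+06.

S_1 ≈ 2.76264e+09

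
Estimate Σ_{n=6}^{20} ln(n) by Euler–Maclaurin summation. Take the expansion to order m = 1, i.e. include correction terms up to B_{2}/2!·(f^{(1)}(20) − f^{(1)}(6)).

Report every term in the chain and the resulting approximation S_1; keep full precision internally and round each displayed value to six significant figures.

The integral term ∫_6^20 ln(x) dx = 35.1641.
½[f(6) + f(20)] = ½[1.79176 + 2.99573] = 2.39375.
Integral + boundary = 37.5578.
k=1: B_{2}/(2)! × [f^{(1)}(20) − f^{(1)}(6)] = 1/12 × (0.0500000 − 0.166667) = -0.00972222.

S_1 ≈ 37.5481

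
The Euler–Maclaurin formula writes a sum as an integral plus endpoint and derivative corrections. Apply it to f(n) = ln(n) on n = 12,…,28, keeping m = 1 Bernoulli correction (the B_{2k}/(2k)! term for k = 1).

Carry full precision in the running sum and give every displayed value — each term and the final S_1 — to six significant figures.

Integral: ∫_12^28 ln(x) dx = 47.4828.
Boundary: ½(f(12) + f(28)) = ½(2.48491 + 3.33220) = 2.90856.
Integral + boundary = 50.3914.
Correction k=1: B_{2}/2! · (f^{(1)}(28) − f^{(1)}(12)) = 1/12 · (0.0357143 − 0.0833333) = -0.00396825.

S_1 ≈ 50.3874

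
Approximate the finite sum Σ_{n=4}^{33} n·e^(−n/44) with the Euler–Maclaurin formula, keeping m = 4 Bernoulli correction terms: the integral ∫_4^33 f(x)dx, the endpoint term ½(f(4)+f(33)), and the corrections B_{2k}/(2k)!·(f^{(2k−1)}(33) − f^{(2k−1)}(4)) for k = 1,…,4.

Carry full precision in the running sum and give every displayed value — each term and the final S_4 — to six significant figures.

S_4 ≈ 337.652

The integral term ∫_4^33 x·e^(−x/44) dx = 328.091.
Endpoint term: (f(4) + f(33))/2 = (3.65240 + 15.5881)/2 = 9.62025.
Running total after boundary: 337.711.
k=1: B_{2}/(2)! × [f^{(1)}(33) − f^{(1)}(4)] = 1/12 × (0.118092 − 0.830092) = -0.0593333.
Running total after k=1: 337.652.
k=2: B_{4}/(4)! × [f^{(3)}(33) − f^{(3)}(4)] = −1/720 × (0.000548980 − 0.00137205) = 1.14316e-06.
Running total after k=2: 337.652.
k=3: B_{6}/(6)! × [f^{(5)}(33) − f^{(5)}(4)] = 1/30240 × (5.35621e-07 − 1.19594e-06) = -2.18359e-11.
Running total after k=3: 337.652.
k=4: B_{8}/(8)! × [f^{(7)}(33) − f^{(7)}(4)] = −1/1209600 × (4.06858e-10 − 8.69408e-10) = 3.82399e-16.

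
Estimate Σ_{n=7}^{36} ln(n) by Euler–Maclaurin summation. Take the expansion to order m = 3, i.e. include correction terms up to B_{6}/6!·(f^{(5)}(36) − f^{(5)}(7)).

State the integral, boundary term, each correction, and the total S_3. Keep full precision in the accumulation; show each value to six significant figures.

Integral: ∫_7^36 ln(x) dx = 86.3853.
½[f(7) + f(36)] = ½[1.94591 + 3.58352] = 2.76471.
Integral + boundary = 89.1500.
k=1: B_{2}/(2)! × [f^{(1)}(36) − f^{(1)}(7)] = 1/12 × (0.0277778 − 0.142857) = -0.00958995.
Running total after k=1: 89.1404.
k=2: B_{4}/(4)! × [f^{(3)}(36) − f^{(3)}(7)] = −1/720 × (4.28669e-05 − 0.00583090) = 8.03894e-06.
Running total after k=2: 89.1404.
k=3: B_{6}/(6)! × [f^{(5)}(36) − f^{(5)}(7)] = 1/30240 × (3.96916e-07 − 0.00142798) = -4.72083e-08.

S_3 ≈ 89.1404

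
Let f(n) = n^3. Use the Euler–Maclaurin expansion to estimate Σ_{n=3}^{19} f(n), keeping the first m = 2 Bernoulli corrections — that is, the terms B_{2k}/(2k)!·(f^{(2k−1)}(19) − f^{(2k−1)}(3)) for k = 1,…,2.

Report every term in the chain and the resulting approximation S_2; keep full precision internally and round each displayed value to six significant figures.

Integral: ∫_3^19 x^3 dx = 32560.0.
½[f(3) + f(19)] = ½[27.0000 + 6859.00] = 3443.00.
So far: 36003.0.
Order-1 term: 1/12 · (1083.00 − 27.0000) = 88.0000.
After k=1: 36091.0.
Order-2 term: −1/720 · (6.00000 − 6.00000) = 0.00000.

S_2 ≈ 36091.0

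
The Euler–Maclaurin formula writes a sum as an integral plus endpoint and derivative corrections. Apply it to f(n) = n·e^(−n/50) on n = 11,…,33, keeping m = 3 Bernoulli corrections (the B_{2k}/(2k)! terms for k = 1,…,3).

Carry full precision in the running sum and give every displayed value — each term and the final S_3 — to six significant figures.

Integral: ∫_11^33 x·e^(−x/50) dx = 302.749.
Boundary: ½(f(11) + f(33)) = ½(8.82771 + 17.0561) = 12.9419.
Integral + boundary = 315.691.
k=1: B_{2}/(2)! × [f^{(1)}(33) − f^{(1)}(11)] = 1/12 × (0.175729 − 0.625965) = -0.0375196.
Partial sum through k=1: 315.654.
k=2: B_{4}/(4)! × [f^{(3)}(33) − f^{(3)}(11)] = −1/720 × (0.000483773 − 0.000892401) = 5.67539e-07.
Partial sum through k=2: 315.654.
k=3: B_{6}/(6)! × [f^{(5)}(33) − f^{(5)}(11)] = 1/30240 × (3.58902e-07 − 6.13766e-07) = -8.42807e-12.

S_3 ≈ 315.654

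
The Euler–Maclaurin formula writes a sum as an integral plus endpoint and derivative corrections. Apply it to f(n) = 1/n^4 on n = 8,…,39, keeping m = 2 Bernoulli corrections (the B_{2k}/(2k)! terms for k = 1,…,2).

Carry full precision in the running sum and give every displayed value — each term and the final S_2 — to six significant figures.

Integral: ∫_8^39 1/x^4 dx = 0.000645422.
Endpoint term: (f(8) + f(39))/2 = (0.000244141 + 4.32257e-07)/2 = 0.000122286.
So far: 0.000767709.
k=1: B_{2}/(2)! × [f^{(1)}(39) − f^{(1)}(8)] = 1/12 × (-4.43340e-08 − (-0.000122070)) = 1.01688e-05.
Partial sum through k=1: 0.000777878.
k=2: B_{4}/(4)! × [f^{(3)}(39) − f^{(3)}(8)] = −1/720 × (-8.74438e-10 − (-5.72205e-05)) = -7.94716e-08.

S_2 ≈ 0.000777798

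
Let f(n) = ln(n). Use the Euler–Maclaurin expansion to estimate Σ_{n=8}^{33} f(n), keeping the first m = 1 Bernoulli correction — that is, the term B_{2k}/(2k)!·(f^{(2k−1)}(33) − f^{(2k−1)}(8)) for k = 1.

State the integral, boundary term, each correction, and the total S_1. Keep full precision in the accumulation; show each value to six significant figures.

The integral term ∫_8^33 ln(x) dx = 73.7492.
Boundary: ½(f(8) + f(33)) = ½(2.07944 + 3.49651) = 2.78797.
Integral + boundary = 76.5372.
k=1: B_{2}/(2)! × [f^{(1)}(33) − f^{(1)}(8)] = 1/12 × (0.0303030 − 0.125000) = -0.00789141.

S_1 ≈ 76.5293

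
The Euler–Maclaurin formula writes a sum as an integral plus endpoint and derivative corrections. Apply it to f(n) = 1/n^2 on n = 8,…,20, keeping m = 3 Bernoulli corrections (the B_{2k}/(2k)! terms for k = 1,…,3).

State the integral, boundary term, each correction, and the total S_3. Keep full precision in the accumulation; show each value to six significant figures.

∫_8^20 1/x^2 dx evaluates to 0.0750000.
Endpoint term: (f(8) + f(20))/2 = (0.0156250 + 0.00250000)/2 = 0.00906250.
Running total after boundary: 0.0840625.
Order-1 term: 1/12 · (-0.000250000 − (-0.00390625)) = 0.000304687.
Running total after k=1: 0.0843672.
Order-2 term: −1/720 · (-7.50000e-06 − (-0.000732422)) = -1.00684e-06.
Running total after k=2: 0.0843662.
Order-3 term: 1/30240 · (-5.62500e-07 − (-0.000343323)) = 1.13347e-08.

S_3 ≈ 0.0843662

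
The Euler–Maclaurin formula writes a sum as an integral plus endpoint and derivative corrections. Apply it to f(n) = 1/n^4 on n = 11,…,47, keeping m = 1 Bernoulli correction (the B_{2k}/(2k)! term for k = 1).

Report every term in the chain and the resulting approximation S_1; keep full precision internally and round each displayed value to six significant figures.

The integral term ∫_11^47 1/x^4 dx = 0.000247228.
Boundary: ½(f(11) + f(47)) = ½(6.83013e-05 + 2.04931e-07) = 3.42531e-05.
Running total after boundary: 0.000281481.
Order-1 term: 1/12 · (-1.74410e-08 − (-2.48369e-05)) = 2.06828e-06.

S_1 ≈ 0.000283549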